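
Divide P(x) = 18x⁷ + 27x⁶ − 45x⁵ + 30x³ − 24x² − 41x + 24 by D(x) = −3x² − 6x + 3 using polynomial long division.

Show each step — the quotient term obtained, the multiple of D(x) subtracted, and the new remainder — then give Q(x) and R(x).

Step 1: lead(18x⁷ + 27x⁶ − 45x⁵ + 30x³ − 24x² − 41x + 24) ÷ lead(D) = 18x⁷ ÷ −3x² = −6x⁵. Subtract (−6x⁵)·D = 18x⁷ + 36x⁶ − 18x⁵. Remainder: −9x⁶ − 27x⁵ + 30x³ − 24x² − 41x + 24.
Step 2: lead(−9x⁶ − 27x⁵ + 30x³ − 24x² − 41x + 24) ÷ lead(D) = −9x⁶ ÷ −3x² = 3x⁴. Subtract (3x⁴)·D = −9x⁶ − 18x⁵ + 9x⁴. Remainder: −9x⁵ − 9x⁴ + 30x³ − 24x² − 41x + 24.
Step 3: lead(−9x⁵ − 9x⁴ + 30x³ − 24x² − 41x + 24) ÷ lead(D) = −9x⁵ ÷ −3x² = 3x³. Subtract (3x³)·D = −9x⁵ − 18x⁴ + 9x³. Remainder: 9x⁴ + 21x³ − 24x² − 41x + 24.
Step 4: lead(9x⁴ + 21x³ − 24x² − 41x + 24) ÷ lead(D) = 9x⁴ ÷ −3x² = −3x². Subtract (−3x²)·D = 9x⁴ + 18x³ − 9x². Remainder: 3x³ − 15x² − 41x + 24.
Step 5: lead(3x³ − 15x² − 41x + 24) ÷ lead(D) = 3x³ ÷ −3x² = −x. Subtract (−x)·D = 3x³ + 6x² − 3x. Remainder: −21x² − 38x + 24.
Step 6: lead(−21x² − 38x + 24) ÷ lead(D) = −21x² ÷ −3x² = 7. Subtract (7)·D = −21x² − 42x + 21. Remainder: 4x + 3.

Q(x) = −6x⁵ + 3x⁴ + 3x³ − 3x² − x + 7; R(x) = 4x + 3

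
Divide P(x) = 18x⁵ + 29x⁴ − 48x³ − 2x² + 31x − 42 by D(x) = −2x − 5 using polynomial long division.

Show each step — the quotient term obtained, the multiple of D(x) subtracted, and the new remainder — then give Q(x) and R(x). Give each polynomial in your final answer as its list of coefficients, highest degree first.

Q = [-9, 8, 4, -9, 7]; R = [-7]

Step 1: lead(18x⁵ + 29x⁴ − 48x³ − 2x² + 31x − 42) ÷ lead(D) = 18x⁵ ÷ −2x = −9x⁴. Subtract (−9x⁴)·D = 18x⁵ + 45x⁴. Remainder: −16x⁴ − 48x³ − 2x² + 31x − 42.
Step 2: lead(−16x⁴ − 48x³ − 2x² + 31x − 42) ÷ lead(D) = −16x⁴ ÷ −2x = 8x³. Subtract (8x³)·D = −16x⁴ − 40x³. Remainder: −8x³ − 2x² + 31x − 42.
Step 3: lead(−8x³ − 2x² + 31x − 42) ÷ lead(D) = −8x³ ÷ −2x = 4x². Subtract (4x²)·D = −8x³ − 20x². Remainder: 18x² + 31x − 42.
Step 4: lead(18x² + 31x − 42) ÷ lead(D) = 18x² ÷ −2x = −9x. Subtract (−9x)·D = 18x² + 45x. Remainder: −14x − 42.
Step 5: lead(−14x − 42) ÷ lead(D) = −14x ÷ −2x = 7. Subtract (7)·D = −14x − 35. Remainder: −7.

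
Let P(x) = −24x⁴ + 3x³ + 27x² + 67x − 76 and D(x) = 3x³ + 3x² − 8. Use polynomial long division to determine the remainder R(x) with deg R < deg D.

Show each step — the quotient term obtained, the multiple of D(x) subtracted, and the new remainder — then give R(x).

R(x) = 3x − 4

Step 1: lead(−24x⁴ + 3x³ + 27x² + 67x − 76) ÷ lead(D) = −24x⁴ ÷ 3x³ = −8x. Subtract (−8x)·D = −24x⁴ − 24x³ + 64x. Remainder: 27x³ + 27x² + 3x − 76.
Step 2: lead(27x³ + 27x² + 3x − 76) ÷ lead(D) = 27x³ ÷ 3x³ = 9. Subtract (9)·D = 27x³ + 27x² − 72. Remainder: 3x − 4.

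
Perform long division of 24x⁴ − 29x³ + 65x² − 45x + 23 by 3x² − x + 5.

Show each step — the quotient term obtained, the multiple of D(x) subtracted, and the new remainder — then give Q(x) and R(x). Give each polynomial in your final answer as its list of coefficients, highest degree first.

Q = [8, -7, 6]; R = [-4, -7]

Step 1: lead(24x⁴ − 29x³ + 65x² − 45x + 23) ÷ lead(D) = 24x⁴ ÷ 3x² = 8x². Subtract (8x²)·D = 24x⁴ − 8x³ + 40x². Remainder: −21x³ + 25x² − 45x + 23.
Step 2: lead(−21x³ + 25x² − 45x + 23) ÷ lead(D) = −21x³ ÷ 3x² = −7x. Subtract (−7x)·D = −21x³ + 7x² − 35x. Remainder: 18x² − 10x + 23.
Step 3: lead(18x² − 10x + 23) ÷ lead(D) = 18x² ÷ 3x² = 6. Subtract (6)·D = 18x² − 6x + 30. Remainder: −4x − 7.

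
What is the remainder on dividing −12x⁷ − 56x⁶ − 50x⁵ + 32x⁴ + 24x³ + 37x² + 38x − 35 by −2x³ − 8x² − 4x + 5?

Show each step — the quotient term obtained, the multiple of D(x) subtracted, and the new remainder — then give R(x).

R(x) = −9x + 5

Step 1: lead(−12x⁷ − 56x⁶ − 50x⁵ + 32x⁴ + 24x³ + 37x² + 38x − 35) ÷ lead(D) = −12x⁷ ÷ −2x³ = 6x⁴. Subtract (6x⁴)·D = −12x⁷ − 48x⁶ − 24x⁵ + 30x⁴. Remainder: −8x⁶ − 26x⁵ + 2x⁴ + 24x³ + 37x² + 38x − 35.
Step 2: lead(−8x⁶ − 26x⁵ + 2x⁴ + 24x³ + 37x² + 38x − 35) ÷ lead(D) = −8x⁶ ÷ −2x³ = 4x³. Subtract (4x³)·D = −8x⁶ − 32x⁵ − 16x⁴ + 20x³. Remainder: 6x⁵ + 18x⁴ + 4x³ + 37x² + 38x − 35.
Step 3: lead(6x⁵ + 18x⁴ + 4x³ + 37x² + 38x − 35) ÷ lead(D) = 6x⁵ ÷ −2x³ = −3x². Subtract (−3x²)·D = 6x⁵ + 24x⁴ + 12x³ − 15x². Remainder: −6x⁴ − 8x³ + 52x² + 38x − 35.
Step 4: lead(−6x⁴ − 8x³ + 52x² + 38x − 35) ÷ lead(D) = −6x⁴ ÷ −2x³ = 3x. Subtract (3x)·D = −6x⁴ − 24x³ − 12x² + 15x. Remainder: 16x³ + 64x² + 23x − 35.
Step 5: lead(16x³ + 64x² + 23x − 35) ÷ lead(D) = 16x³ ÷ −2x³ = −8. Subtract (−8)·D = 16x³ + 64x² + 32x − 40. Remainder: −9x + 5.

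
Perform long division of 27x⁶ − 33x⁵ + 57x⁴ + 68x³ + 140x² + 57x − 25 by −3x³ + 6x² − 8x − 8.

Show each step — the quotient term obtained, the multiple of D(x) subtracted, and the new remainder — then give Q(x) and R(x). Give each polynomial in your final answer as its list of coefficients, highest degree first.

Q = [-9, -7, -9, 2]; R = [1, -9]

Step 1: lead(27x⁶ − 33x⁵ + 57x⁴ + 68x³ + 140x² + 57x − 25) ÷ lead(D) = 27x⁶ ÷ −3x³ = −9x³. Subtract (−9x³)·D = 27x⁶ − 54x⁵ + 72x⁴ + 72x³. Remainder: 21x⁵ − 15x⁴ − 4x³ + 140x² + 57x − 25.
Step 2: lead(21x⁵ − 15x⁴ − 4x³ + 140x² + 57x − 25) ÷ lead(D) = 21x⁵ ÷ −3x³ = −7x². Subtract (−7x²)·D = 21x⁵ − 42x⁴ + 56x³ + 56x². Remainder: 27x⁴ − 60x³ + 84x² + 57x − 25.
Step 3: lead(27x⁴ − 60x³ + 84x² + 57x − 25) ÷ lead(D) = 27x⁴ ÷ −3x³ = −9x. Subtract (−9x)·D = 27x⁴ − 54x³ + 72x² + 72x. Remainder: −6x³ + 12x² − 15x − 25.
Step 4: lead(−6x³ + 12x² − 15x − 25) ÷ lead(D) = −6x³ ÷ −3x³ = 2. Subtract (2)·D = −6x³ + 12x² − 16x − 16. Remainder: x − 9.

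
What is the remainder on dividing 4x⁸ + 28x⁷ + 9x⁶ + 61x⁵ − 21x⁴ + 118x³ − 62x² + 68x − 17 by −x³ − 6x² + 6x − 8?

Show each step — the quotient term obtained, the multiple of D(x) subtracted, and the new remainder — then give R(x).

Step 1: lead(4x⁸ + 28x⁷ + 9x⁶ + 61x⁵ − 21x⁴ + 118x³ − 62x² + 68x − 17) ÷ lead(D) = 4x⁸ ÷ −x³ = −4x⁵. Subtract (−4x⁵)·D = 4x⁸ + 24x⁷ − 24x⁶ + 32x⁵. Remainder: 4x⁷ + 33x⁶ + 29x⁵ − 21x⁴ + 118x³ − 62x² + 68x − 17.
Step 2: lead(4x⁷ + 33x⁶ + 29x⁵ − 21x⁴ + 118x³ − 62x² + 68x − 17) ÷ lead(D) = 4x⁷ ÷ −x³ = −4x⁴. Subtract (−4x⁴)·D = 4x⁷ + 24x⁶ − 24x⁵ + 32x⁴. Remainder: 9x⁶ + 53x⁵ − 53x⁴ + 118x³ − 62x² + 68x − 17.
Step 3: lead(9x⁶ + 53x⁵ − 53x⁴ + 118x³ − 62x² + 68x − 17) ÷ lead(D) = 9x⁶ ÷ −x³ = −9x³. Subtract (−9x³)·D = 9x⁶ + 54x⁵ − 54x⁴ + 72x³. Remainder: −x⁵ + x⁴ + 46x³ − 62x² + 68x − 17.
Step 4: lead(−x⁵ + x⁴ + 46x³ − 62x² + 68x − 17) ÷ lead(D) = −x⁵ ÷ −x³ = x². Subtract (x²)·D = −x⁵ − 6x⁴ + 6x³ − 8x². Remainder: 7x⁴ + 40x³ − 54x² + 68x − 17.
Step 5: lead(7x⁴ + 40x³ − 54x² + 68x − 17) ÷ lead(D) = 7x⁴ ÷ −x³ = −7x. Subtract (−7x)·D = 7x⁴ + 42x³ − 42x² + 56x. Remainder: −2x³ − 12x² + 12x − 17.
Step 6: lead(−2x³ − 12x² + 12x − 17) ÷ lead(D) = −2x³ ÷ −x³ = 2. Subtract (2)·D = −2x³ − 12x² + 12x − 16. Remainder: −1.

R(x) = −1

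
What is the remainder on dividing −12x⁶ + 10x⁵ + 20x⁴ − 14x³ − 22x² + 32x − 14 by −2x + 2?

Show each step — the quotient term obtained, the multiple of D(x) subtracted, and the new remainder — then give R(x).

Step 1: lead(−12x⁶ + 10x⁵ + 20x⁴ − 14x³ − 22x² + 32x − 14) ÷ lead(D) = −12x⁶ ÷ −2x = 6x⁵. Subtract (6x⁵)·D = −12x⁶ + 12x⁵. Remainder: −2x⁵ + 20x⁴ − 14x³ − 22x² + 32x − 14.
Step 2: lead(−2x⁵ + 20x⁴ − 14x³ − 22x² + 32x − 14) ÷ lead(D) = −2x⁵ ÷ −2x = x⁴. Subtract (x⁴)·D = −2x⁵ + 2x⁴. Remainder: 18x⁴ − 14x³ − 22x² + 32x − 14.
Step 3: lead(18x⁴ − 14x³ − 22x² + 32x − 14) ÷ lead(D) = 18x⁴ ÷ −2x = −9x³. Subtract (−9x³)·D = 18x⁴ − 18x³. Remainder: 4x³ − 22x² + 32x − 14.
Step 4: lead(4x³ − 22x² + 32x − 14) ÷ lead(D) = 4x³ ÷ −2x = −2x². Subtract (−2x²)·D = 4x³ − 4x². Remainder: −18x² + 32x − 14.
Step 5: lead(−18x² + 32x − 14) ÷ lead(D) = −18x² ÷ −2x = 9x. Subtract (9x)·D = −18x² + 18x. Remainder: 14x − 14.
Step 6: lead(14x − 14) ÷ lead(D) = 14x ÷ −2x = −7. Subtract (−7)·D = 14x − 14. Remainder: 0.

R(x) = 0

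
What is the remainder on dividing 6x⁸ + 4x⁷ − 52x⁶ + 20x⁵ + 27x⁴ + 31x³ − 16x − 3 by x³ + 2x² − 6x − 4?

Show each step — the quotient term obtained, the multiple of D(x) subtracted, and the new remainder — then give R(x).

R(x) = 2x + 1

Step 1: lead(6x⁸ + 4x⁷ − 52x⁶ + 20x⁵ + 27x⁴ + 31x³ − 16x − 3) ÷ lead(D) = 6x⁸ ÷ x³ = 6x⁵. Subtract (6x⁵)·D = 6x⁸ + 12x⁷ − 36x⁶ − 24x⁵. Remainder: −8x⁷ − 16x⁶ + 44x⁵ + 27x⁴ + 31x³ − 16x − 3.
Step 2: lead(−8x⁷ − 16x⁶ + 44x⁵ + 27x⁴ + 31x³ − 16x − 3) ÷ lead(D) = −8x⁷ ÷ x³ = −8x⁴. Subtract (−8x⁴)·D = −8x⁷ − 16x⁶ + 48x⁵ + 32x⁴. Remainder: −4x⁵ − 5x⁴ + 31x³ − 16x − 3.
Step 3: lead(−4x⁵ − 5x⁴ + 31x³ − 16x − 3) ÷ lead(D) = −4x⁵ ÷ x³ = −4x². Subtract (−4x²)·D = −4x⁵ − 8x⁴ + 24x³ + 16x². Remainder: 3x⁴ + 7x³ − 16x² − 16x − 3.
Step 4: lead(3x⁴ + 7x³ − 16x² − 16x − 3) ÷ lead(D) = 3x⁴ ÷ x³ = 3x. Subtract (3x)·D = 3x⁴ + 6x³ − 18x² − 12x. Remainder: x³ + 2x² − 4x − 3.
Step 5: lead(x³ + 2x² − 4x − 3) ÷ lead(D) = x³ ÷ x³ = 1. Subtract (1)·D = x³ + 2x² − 6x − 4. Remainder: 2x + 1.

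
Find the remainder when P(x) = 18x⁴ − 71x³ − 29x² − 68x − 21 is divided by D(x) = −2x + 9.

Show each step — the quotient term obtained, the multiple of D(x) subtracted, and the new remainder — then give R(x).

R(x) = −3

Step 1: lead(18x⁴ − 71x³ − 29x² − 68x − 21) ÷ lead(D) = 18x⁴ ÷ −2x = −9x³. Subtract (−9x³)·D = 18x⁴ − 81x³. Remainder: 10x³ − 29x² − 68x − 21.
Step 2: lead(10x³ − 29x² − 68x − 21) ÷ lead(D) = 10x³ ÷ −2x = −5x². Subtract (−5x²)·D = 10x³ − 45x². Remainder: 16x² − 68x − 21.
Step 3: lead(16x² − 68x − 21) ÷ lead(D) = 16x² ÷ −2x = −8x. Subtract (−8x)·D = 16x² − 72x. Remainder: 4x − 21.
Step 4: lead(4x − 21) ÷ lead(D) = 4x ÷ −2x = −2. Subtract (−2)·D = 4x − 18. Remainder: −3.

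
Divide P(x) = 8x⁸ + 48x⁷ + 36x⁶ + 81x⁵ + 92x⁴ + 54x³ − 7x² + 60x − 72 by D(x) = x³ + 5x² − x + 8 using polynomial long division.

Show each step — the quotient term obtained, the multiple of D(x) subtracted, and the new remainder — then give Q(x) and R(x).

Step 1: lead(8x⁸ + 48x⁷ + 36x⁶ + 81x⁵ + 92x⁴ + 54x³ − 7x² + 60x − 72) ÷ lead(D) = 8x⁸ ÷ x³ = 8x⁵. Subtract (8x⁵)·D = 8x⁸ + 40x⁷ − 8x⁶ + 64x⁵. Remainder: 8x⁷ + 44x⁶ + 17x⁵ + 92x⁴ + 54x³ − 7x² + 60x − 72.
Step 2: lead(8x⁷ + 44x⁶ + 17x⁵ + 92x⁴ + 54x³ − 7x² + 60x − 72) ÷ lead(D) = 8x⁷ ÷ x³ = 8x⁴. Subtract (8x⁴)·D = 8x⁷ + 40x⁶ − 8x⁵ + 64x⁴. Remainder: 4x⁶ + 25x⁵ + 28x⁴ + 54x³ − 7x² + 60x − 72.
Step 3: lead(4x⁶ + 25x⁵ + 28x⁴ + 54x³ − 7x² + 60x − 72) ÷ lead(D) = 4x⁶ ÷ x³ = 4x³. Subtract (4x³)·D = 4x⁶ + 20x⁵ − 4x⁴ + 32x³. Remainder: 5x⁵ + 32x⁴ + 22x³ − 7x² + 60x − 72.
Step 4: lead(5x⁵ + 32x⁴ + 22x³ − 7x² + 60x − 72) ÷ lead(D) = 5x⁵ ÷ x³ = 5x². Subtract (5x²)·D = 5x⁵ + 25x⁴ − 5x³ + 40x². Remainder: 7x⁴ + 27x³ − 47x² + 60x − 72.
Step 5: lead(7x⁴ + 27x³ − 47x² + 60x − 72) ÷ lead(D) = 7x⁴ ÷ x³ = 7x. Subtract (7x)·D = 7x⁴ + 35x³ − 7x² + 56x. Remainder: −8x³ − 40x² + 4x − 72.
Step 6: lead(−8x³ − 40x² + 4x − 72) ÷ lead(D) = −8x³ ÷ x³ = −8. Subtract (−8)·D = −8x³ − 40x² + 8x − 64. Remainder: −4x − 8.

Q(x) = 8x⁵ + 8x⁴ + 4x³ + 5x² + 7x − 8; R(x) = −4x − 8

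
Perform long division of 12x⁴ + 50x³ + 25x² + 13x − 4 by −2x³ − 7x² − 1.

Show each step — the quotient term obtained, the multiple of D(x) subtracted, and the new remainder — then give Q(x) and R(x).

Step 1: lead(12x⁴ + 50x³ + 25x² + 13x − 4) ÷ lead(D) = 12x⁴ ÷ −2x³ = −6x. Subtract (−6x)·D = 12x⁴ + 42x³ + 6x. Remainder: 8x³ + 25x² + 7x − 4.
Step 2: lead(8x³ + 25x² + 7x − 4) ÷ lead(D) = 8x³ ÷ −2x³ = −4. Subtract (−4)·D = 8x³ + 28x² + 4. Remainder: −3x² + 7x − 8.

Q(x) = −6x − 4; R(x) = −3x² + 7x − 8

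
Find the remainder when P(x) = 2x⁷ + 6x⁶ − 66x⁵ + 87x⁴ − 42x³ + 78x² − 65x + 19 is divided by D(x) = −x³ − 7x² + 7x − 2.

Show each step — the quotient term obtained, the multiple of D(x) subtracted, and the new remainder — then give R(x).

Step 1: lead(2x⁷ + 6x⁶ − 66x⁵ + 87x⁴ − 42x³ + 78x² − 65x + 19) ÷ lead(D) = 2x⁷ ÷ −x³ = −2x⁴. Subtract (−2x⁴)·D = 2x⁷ + 14x⁶ − 14x⁵ + 4x⁴. Remainder: −8x⁶ − 52x⁵ + 83x⁴ − 42x³ + 78x² − 65x + 19.
Step 2: lead(−8x⁶ − 52x⁵ + 83x⁴ − 42x³ + 78x² − 65x + 19) ÷ lead(D) = −8x⁶ ÷ −x³ = 8x³. Subtract (8x³)·D = −8x⁶ − 56x⁵ + 56x⁴ − 16x³. Remainder: 4x⁵ + 27x⁴ − 26x³ + 78x² − 65x + 19.
Step 3: lead(4x⁵ + 27x⁴ − 26x³ + 78x² − 65x + 19) ÷ lead(D) = 4x⁵ ÷ −x³ = −4x². Subtract (−4x²)·D = 4x⁵ + 28x⁴ − 28x³ + 8x². Remainder: −x⁴ + 2x³ + 70x² − 65x + 19.
Step 4: lead(−x⁴ + 2x³ + 70x² − 65x + 19) ÷ lead(D) = −x⁴ ÷ −x³ = x. Subtract (x)·D = −x⁴ − 7x³ + 7x² − 2x. Remainder: 9x³ + 63x² − 63x + 19.
Step 5: lead(9x³ + 63x² − 63x + 19) ÷ lead(D) = 9x³ ÷ −x³ = −9. Subtract (−9)·D = 9x³ + 63x² − 63x + 18. Remainder: 1.

R(x) = 1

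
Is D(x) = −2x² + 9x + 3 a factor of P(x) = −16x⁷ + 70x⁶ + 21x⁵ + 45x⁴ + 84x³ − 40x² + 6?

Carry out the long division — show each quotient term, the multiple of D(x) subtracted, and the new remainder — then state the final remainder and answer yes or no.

R(x) = 0, so D(x) is a factor of P(x). yes

Step 1: lead(−16x⁷ + 70x⁶ + 21x⁵ + 45x⁴ + 84x³ − 40x² + 6) ÷ lead(D) = −16x⁷ ÷ −2x² = 8x⁵. Subtract (8x⁵)·D = −16x⁷ + 72x⁶ + 24x⁵. Remainder: −2x⁶ − 3x⁵ + 45x⁴ + 84x³ − 40x² + 6.
Step 2: lead(−2x⁶ − 3x⁵ + 45x⁴ + 84x³ − 40x² + 6) ÷ lead(D) = −2x⁶ ÷ −2x² = x⁴. Subtract (x⁴)·D = −2x⁶ + 9x⁵ + 3x⁴. Remainder: −12x⁵ + 42x⁴ + 84x³ − 40x² + 6.
Step 3: lead(−12x⁵ + 42x⁴ + 84x³ − 40x² + 6) ÷ lead(D) = −12x⁵ ÷ −2x² = 6x³. Subtract (6x³)·D = −12x⁵ + 54x⁴ + 18x³. Remainder: −12x⁴ + 66x³ − 40x² + 6.
Step 4: lead(−12x⁴ + 66x³ − 40x² + 6) ÷ lead(D) = −12x⁴ ÷ −2x² = 6x². Subtract (6x²)·D = −12x⁴ + 54x³ + 18x². Remainder: 12x³ − 58x² + 6.
Step 5: lead(12x³ − 58x² + 6) ÷ lead(D) = 12x³ ÷ −2x² = −6x. Subtract (−6x)·D = 12x³ − 54x² − 18x. Remainder: −4x² + 18x + 6.
Step 6: lead(−4x² + 18x + 6) ÷ lead(D) = −4x² ÷ −2x² = 2. Subtract (2)·D = −4x² + 18x + 6. Remainder: 0.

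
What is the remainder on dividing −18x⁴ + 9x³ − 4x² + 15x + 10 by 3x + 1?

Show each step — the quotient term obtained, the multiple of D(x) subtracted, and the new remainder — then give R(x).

R(x) = 4

Step 1: lead(−18x⁴ + 9x³ − 4x² + 15x + 10) ÷ lead(D) = −18x⁴ ÷ 3x = −6x³. Subtract (−6x³)·D = −18x⁴ − 6x³. Remainder: 15x³ − 4x² + 15x + 10.
Step 2: lead(15x³ − 4x² + 15x + 10) ÷ lead(D) = 15x³ ÷ 3x = 5x². Subtract (5x²)·D = 15x³ + 5x². Remainder: −9x² + 15x + 10.
Step 3: lead(−9x² + 15x + 10) ÷ lead(D) = −9x² ÷ 3x = −3x. Subtract (−3x)·D = −9x² − 3x. Remainder: 18x + 10.
Step 4: lead(18x + 10) ÷ lead(D) = 18x ÷ 3x = 6. Subtract (6)·D = 18x + 6. Remainder: 4.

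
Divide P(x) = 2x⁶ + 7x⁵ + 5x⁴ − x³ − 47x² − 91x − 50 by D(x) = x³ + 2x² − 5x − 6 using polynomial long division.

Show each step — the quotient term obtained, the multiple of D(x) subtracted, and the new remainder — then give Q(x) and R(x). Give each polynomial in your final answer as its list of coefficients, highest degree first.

Step 1: lead(2x⁶ + 7x⁵ + 5x⁴ − x³ − 47x² − 91x − 50) ÷ lead(D) = 2x⁶ ÷ x³ = 2x³. Subtract (2x³)·D = 2x⁶ + 4x⁵ − 10x⁴ − 12x³. Remainder: 3x⁵ + 15x⁴ + 11x³ − 47x² − 91x − 50.
Step 2: lead(3x⁵ + 15x⁴ + 11x³ − 47x² − 91x − 50) ÷ lead(D) = 3x⁵ ÷ x³ = 3x². Subtract (3x²)·D = 3x⁵ + 6x⁴ − 15x³ − 18x². Remainder: 9x⁴ + 26x³ − 29x² − 91x − 50.
Step 3: lead(9x⁴ + 26x³ − 29x² − 91x − 50) ÷ lead(D) = 9x⁴ ÷ x³ = 9x. Subtract (9x)·D = 9x⁴ + 18x³ − 45x² − 54x. Remainder: 8x³ + 16x² − 37x − 50.
Step 4: lead(8x³ + 16x² − 37x − 50) ÷ lead(D) = 8x³ ÷ x³ = 8. Subtract (8)·D = 8x³ + 16x² − 40x − 48. Remainder: 3x − 2.

Q = [2, 3, 9, 8]; R = [3, -2]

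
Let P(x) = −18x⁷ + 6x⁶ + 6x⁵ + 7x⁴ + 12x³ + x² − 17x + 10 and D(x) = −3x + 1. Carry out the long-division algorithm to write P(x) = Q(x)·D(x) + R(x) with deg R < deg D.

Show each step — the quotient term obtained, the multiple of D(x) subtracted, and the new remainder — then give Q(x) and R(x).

Step 1: lead(−18x⁷ + 6x⁶ + 6x⁵ + 7x⁴ + 12x³ + x² − 17x + 10) ÷ lead(D) = −18x⁷ ÷ −3x = 6x⁶. Subtract (6x⁶)·D = −18x⁷ + 6x⁶. Remainder: 6x⁵ + 7x⁴ + 12x³ + x² − 17x + 10.
Step 2: lead(6x⁵ + 7x⁴ + 12x³ + x² − 17x + 10) ÷ lead(D) = 6x⁵ ÷ −3x = −2x⁴. Subtract (−2x⁴)·D = 6x⁵ − 2x⁴. Remainder: 9x⁴ + 12x³ + x² − 17x + 10.
Step 3: lead(9x⁴ + 12x³ + x² − 17x + 10) ÷ lead(D) = 9x⁴ ÷ −3x = −3x³. Subtract (−3x³)·D = 9x⁴ − 3x³. Remainder: 15x³ + x² − 17x + 10.
Step 4: lead(15x³ + x² − 17x + 10) ÷ lead(D) = 15x³ ÷ −3x = −5x². Subtract (−5x²)·D = 15x³ − 5x². Remainder: 6x² − 17x + 10.
Step 5: lead(6x² − 17x + 10) ÷ lead(D) = 6x² ÷ −3x = −2x. Subtract (−2x)·D = 6x² − 2x. Remainder: −15x + 10.
Step 6: lead(−15x + 10) ÷ lead(D) = −15x ÷ −3x = 5. Subtract (5)·D = −15x + 5. Remainder: 5.

Q(x) = 6x⁶ − 2x⁴ − 3x³ − 5x² − 2x + 5; R(x) = 5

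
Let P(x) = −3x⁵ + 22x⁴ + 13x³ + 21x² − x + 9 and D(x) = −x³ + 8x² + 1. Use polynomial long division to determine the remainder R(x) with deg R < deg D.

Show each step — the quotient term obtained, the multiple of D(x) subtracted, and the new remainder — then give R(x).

Step 1: lead(−3x⁵ + 22x⁴ + 13x³ + 21x² − x + 9) ÷ lead(D) = −3x⁵ ÷ −x³ = 3x². Subtract (3x²)·D = −3x⁵ + 24x⁴ + 3x². Remainder: −2x⁴ + 13x³ + 18x² − x + 9.
Step 2: lead(−2x⁴ + 13x³ + 18x² − x + 9) ÷ lead(D) = −2x⁴ ÷ −x³ = 2x. Subtract (2x)·D = −2x⁴ + 16x³ + 2x. Remainder: −3x³ + 18x² − 3x + 9.
Step 3: lead(−3x³ + 18x² − 3x + 9) ÷ lead(D) = −3x³ ÷ −x³ = 3. Subtract (3)·D = −3x³ + 24x² + 3. Remainder: −6x² − 3x + 6.

R(x) = −6x² − 3x + 6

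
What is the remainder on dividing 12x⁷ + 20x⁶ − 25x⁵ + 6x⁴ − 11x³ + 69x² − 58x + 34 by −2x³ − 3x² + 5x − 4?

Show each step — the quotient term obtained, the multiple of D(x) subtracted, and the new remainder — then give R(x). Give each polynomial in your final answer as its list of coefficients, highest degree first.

Step 1: lead(12x⁷ + 20x⁶ − 25x⁵ + 6x⁴ − 11x³ + 69x² − 58x + 34) ÷ lead(D) = 12x⁷ ÷ −2x³ = −6x⁴. Subtract (−6x⁴)·D = 12x⁷ + 18x⁶ − 30x⁵ + 24x⁴. Remainder: 2x⁶ + 5x⁵ − 18x⁴ − 11x³ + 69x² − 58x + 34.
Step 2: lead(2x⁶ + 5x⁵ − 18x⁴ − 11x³ + 69x² − 58x + 34) ÷ lead(D) = 2x⁶ ÷ −2x³ = −x³. Subtract (−x³)·D = 2x⁶ + 3x⁵ − 5x⁴ + 4x³. Remainder: 2x⁵ − 13x⁴ − 15x³ + 69x² − 58x + 34.
Step 3: lead(2x⁵ − 13x⁴ − 15x³ + 69x² − 58x + 34) ÷ lead(D) = 2x⁵ ÷ −2x³ = −x². Subtract (−x²)·D = 2x⁵ + 3x⁴ − 5x³ + 4x². Remainder: −16x⁴ − 10x³ + 65x² − 58x + 34.
Step 4: lead(−16x⁴ − 10x³ + 65x² − 58x + 34) ÷ lead(D) = −16x⁴ ÷ −2x³ = 8x. Subtract (8x)·D = −16x⁴ − 24x³ + 40x² − 32x. Remainder: 14x³ + 25x² − 26x + 34.
Step 5: lead(14x³ + 25x² − 26x + 34) ÷ lead(D) = 14x³ ÷ −2x³ = −7. Subtract (−7)·D = 14x³ + 21x² − 35x + 28. Remainder: 4x² + 9x + 6.

R = [4, 9, 6]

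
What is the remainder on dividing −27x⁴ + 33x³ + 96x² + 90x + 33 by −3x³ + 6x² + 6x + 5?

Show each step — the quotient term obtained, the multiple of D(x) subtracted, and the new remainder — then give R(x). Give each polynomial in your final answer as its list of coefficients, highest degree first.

Step 1: lead(−27x⁴ + 33x³ + 96x² + 90x + 33) ÷ lead(D) = −27x⁴ ÷ −3x³ = 9x. Subtract (9x)·D = −27x⁴ + 54x³ + 54x² + 45x. Remainder: −21x³ + 42x² + 45x + 33.
Step 2: lead(−21x³ + 42x² + 45x + 33) ÷ lead(D) = −21x³ ÷ −3x³ = 7. Subtract (7)·D = −21x³ + 42x² + 42x + 35. Remainder: 3x − 2.

R = [3, -2]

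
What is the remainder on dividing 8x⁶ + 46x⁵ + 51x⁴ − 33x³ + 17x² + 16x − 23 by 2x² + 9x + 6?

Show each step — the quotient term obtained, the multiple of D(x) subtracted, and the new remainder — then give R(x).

Step 1: lead(8x⁶ + 46x⁵ + 51x⁴ − 33x³ + 17x² + 16x − 23) ÷ lead(D) = 8x⁶ ÷ 2x² = 4x⁴. Subtract (4x⁴)·D = 8x⁶ + 36x⁵ + 24x⁴. Remainder: 10x⁵ + 27x⁴ − 33x³ + 17x² + 16x − 23.
Step 2: lead(10x⁵ + 27x⁴ − 33x³ + 17x² + 16x − 23) ÷ lead(D) = 10x⁵ ÷ 2x² = 5x³. Subtract (5x³)·D = 10x⁵ + 45x⁴ + 30x³. Remainder: −18x⁴ − 63x³ + 17x² + 16x − 23.
Step 3: lead(−18x⁴ − 63x³ + 17x² + 16x − 23) ÷ lead(D) = −18x⁴ ÷ 2x² = −9x². Subtract (−9x²)·D = −18x⁴ − 81x³ − 54x². Remainder: 18x³ + 71x² + 16x − 23.
Step 4: lead(18x³ + 71x² + 16x − 23) ÷ lead(D) = 18x³ ÷ 2x² = 9x. Subtract (9x)·D = 18x³ + 81x² + 54x. Remainder: −10x² − 38x − 23.
Step 5: lead(−10x² − 38x − 23) ÷ lead(D) = −10x² ÷ 2x² = −5. Subtract (−5)·D = −10x² − 45x − 30. Remainder: 7x + 7.

R(x) = 7x + 7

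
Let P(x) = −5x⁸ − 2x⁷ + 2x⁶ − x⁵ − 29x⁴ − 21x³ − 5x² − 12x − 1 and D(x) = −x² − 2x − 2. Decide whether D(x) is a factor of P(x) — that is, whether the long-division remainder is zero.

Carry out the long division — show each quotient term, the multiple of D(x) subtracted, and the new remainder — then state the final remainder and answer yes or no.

R(x) = −8x + 9, so D(x) is not a factor of P(x). no

Step 1: lead(−5x⁸ − 2x⁷ + 2x⁶ − x⁵ − 29x⁴ − 21x³ − 5x² − 12x − 1) ÷ lead(D) = −5x⁸ ÷ −x² = 5x⁶. Subtract (5x⁶)·D = −5x⁸ − 10x⁷ − 10x⁶. Remainder: 8x⁷ + 12x⁶ − x⁵ − 29x⁴ − 21x³ − 5x² − 12x − 1.
Step 2: lead(8x⁷ + 12x⁶ − x⁵ − 29x⁴ − 21x³ − 5x² − 12x − 1) ÷ lead(D) = 8x⁷ ÷ −x² = −8x⁵. Subtract (−8x⁵)·D = 8x⁷ + 16x⁶ + 16x⁵. Remainder: −4x⁶ − 17x⁵ − 29x⁴ − 21x³ − 5x² − 12x − 1.
Step 3: lead(−4x⁶ − 17x⁵ − 29x⁴ − 21x³ − 5x² − 12x − 1) ÷ lead(D) = −4x⁶ ÷ −x² = 4x⁴. Subtract (4x⁴)·D = −4x⁶ − 8x⁵ − 8x⁴. Remainder: −9x⁵ − 21x⁴ − 21x³ − 5x² − 12x − 1.
Step 4: lead(−9x⁵ − 21x⁴ − 21x³ − 5x² − 12x − 1) ÷ lead(D) = −9x⁵ ÷ −x² = 9x³. Subtract (9x³)·D = −9x⁵ − 18x⁴ − 18x³. Remainder: −3x⁴ − 3x³ − 5x² − 12x − 1.
Step 5: lead(−3x⁴ − 3x³ − 5x² − 12x − 1) ÷ lead(D) = −3x⁴ ÷ −x² = 3x². Subtract (3x²)·D = −3x⁴ − 6x³ − 6x². Remainder: 3x³ + x² − 12x − 1.
Step 6: lead(3x³ + x² − 12x − 1) ÷ lead(D) = 3x³ ÷ −x² = −3x. Subtract (−3x)·D = 3x³ + 6x² + 6x. Remainder: −5x² − 18x − 1.
Step 7: lead(−5x² − 18x − 1) ÷ lead(D) = −5x² ÷ −x² = 5. Subtract (5)·D = −5x² − 10x − 10. Remainder: −8x + 9.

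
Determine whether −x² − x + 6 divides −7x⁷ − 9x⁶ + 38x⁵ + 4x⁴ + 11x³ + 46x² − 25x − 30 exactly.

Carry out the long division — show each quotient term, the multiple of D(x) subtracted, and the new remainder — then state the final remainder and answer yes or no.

R(x) = 0, so D(x) is a factor of P(x). yes

Step 1: lead(−7x⁷ − 9x⁶ + 38x⁵ + 4x⁴ + 11x³ + 46x² − 25x − 30) ÷ lead(D) = −7x⁷ ÷ −x² = 7x⁵. Subtract (7x⁵)·D = −7x⁷ − 7x⁶ + 42x⁵. Remainder: −2x⁶ − 4x⁵ + 4x⁴ + 11x³ + 46x² − 25x − 30.
Step 2: lead(−2x⁶ − 4x⁵ + 4x⁴ + 11x³ + 46x² − 25x − 30) ÷ lead(D) = −2x⁶ ÷ −x² = 2x⁴. Subtract (2x⁴)·D = −2x⁶ − 2x⁵ + 12x⁴. Remainder: −2x⁵ − 8x⁴ + 11x³ + 46x² − 25x − 30.
Step 3: lead(−2x⁵ − 8x⁴ + 11x³ + 46x² − 25x − 30) ÷ lead(D) = −2x⁵ ÷ −x² = 2x³. Subtract (2x³)·D = −2x⁵ − 2x⁴ + 12x³. Remainder: −6x⁴ − x³ + 46x² − 25x − 30.
Step 4: lead(−6x⁴ − x³ + 46x² − 25x − 30) ÷ lead(D) = −6x⁴ ÷ −x² = 6x². Subtract (6x²)·D = −6x⁴ − 6x³ + 36x². Remainder: 5x³ + 10x² − 25x − 30.
Step 5: lead(5x³ + 10x² − 25x − 30) ÷ lead(D) = 5x³ ÷ −x² = −5x. Subtract (−5x)·D = 5x³ + 5x² − 30x. Remainder: 5x² + 5x − 30.
Step 6: lead(5x² + 5x − 30) ÷ lead(D) = 5x² ÷ −x² = −5. Subtract (−5)·D = 5x² + 5x − 30. Remainder: 0.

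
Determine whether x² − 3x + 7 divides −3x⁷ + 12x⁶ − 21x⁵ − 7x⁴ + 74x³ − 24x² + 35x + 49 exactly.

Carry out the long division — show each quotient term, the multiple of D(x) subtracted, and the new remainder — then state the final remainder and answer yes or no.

Step 1: lead(−3x⁷ + 12x⁶ − 21x⁵ − 7x⁴ + 74x³ − 24x² + 35x + 49) ÷ lead(D) = −3x⁷ ÷ x² = −3x⁵. Subtract (−3x⁵)·D = −3x⁷ + 9x⁶ − 21x⁵. Remainder: 3x⁶ − 7x⁴ + 74x³ − 24x² + 35x + 49.
Step 2: lead(3x⁶ − 7x⁴ + 74x³ − 24x² + 35x + 49) ÷ lead(D) = 3x⁶ ÷ x² = 3x⁴. Subtract (3x⁴)·D = 3x⁶ − 9x⁵ + 21x⁴. Remainder: 9x⁵ − 28x⁴ + 74x³ − 24x² + 35x + 49.
Step 3: lead(9x⁵ − 28x⁴ + 74x³ − 24x² + 35x + 49) ÷ lead(D) = 9x⁵ ÷ x² = 9x³. Subtract (9x³)·D = 9x⁵ − 27x⁴ + 63x³. Remainder: −x⁴ + 11x³ − 24x² + 35x + 49.
Step 4: lead(−x⁴ + 11x³ − 24x² + 35x + 49) ÷ lead(D) = −x⁴ ÷ x² = −x². Subtract (−x²)·D = −x⁴ + 3x³ − 7x². Remainder: 8x³ − 17x² + 35x + 49.
Step 5: lead(8x³ − 17x² + 35x + 49) ÷ lead(D) = 8x³ ÷ x² = 8x. Subtract (8x)·D = 8x³ − 24x² + 56x. Remainder: 7x² − 21x + 49.
Step 6: lead(7x² − 21x + 49) ÷ lead(D) = 7x² ÷ x² = 7. Subtract (7)·D = 7x² − 21x + 49. Remainder: 0.

R(x) = 0, so D(x) is a factor of P(x). yes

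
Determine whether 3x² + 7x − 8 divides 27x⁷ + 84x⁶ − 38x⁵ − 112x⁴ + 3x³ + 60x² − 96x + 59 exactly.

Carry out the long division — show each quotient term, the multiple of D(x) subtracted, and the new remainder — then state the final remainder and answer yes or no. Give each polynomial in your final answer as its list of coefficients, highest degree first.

Step 1: lead(27x⁷ + 84x⁶ − 38x⁵ − 112x⁴ + 3x³ + 60x² − 96x + 59) ÷ lead(D) = 27x⁷ ÷ 3x² = 9x⁵. Subtract (9x⁵)·D = 27x⁷ + 63x⁶ − 72x⁵. Remainder: 21x⁶ + 34x⁵ − 112x⁴ + 3x³ + 60x² − 96x + 59.
Step 2: lead(21x⁶ + 34x⁵ − 112x⁴ + 3x³ + 60x² − 96x + 59) ÷ lead(D) = 21x⁶ ÷ 3x² = 7x⁴. Subtract (7x⁴)·D = 21x⁶ + 49x⁵ − 56x⁴. Remainder: −15x⁵ − 56x⁴ + 3x³ + 60x² − 96x + 59.
Step 3: lead(−15x⁵ − 56x⁴ + 3x³ + 60x² − 96x + 59) ÷ lead(D) = −15x⁵ ÷ 3x² = −5x³. Subtract (−5x³)·D = −15x⁵ − 35x⁴ + 40x³. Remainder: −21x⁴ − 37x³ + 60x² − 96x + 59.
Step 4: lead(−21x⁴ − 37x³ + 60x² − 96x + 59) ÷ lead(D) = −21x⁴ ÷ 3x² = −7x². Subtract (−7x²)·D = −21x⁴ − 49x³ + 56x². Remainder: 12x³ + 4x² − 96x + 59.
Step 5: lead(12x³ + 4x² − 96x + 59) ÷ lead(D) = 12x³ ÷ 3x² = 4x. Subtract (4x)·D = 12x³ + 28x² − 32x. Remainder: −24x² − 64x + 59.
Step 6: lead(−24x² − 64x + 59) ÷ lead(D) = −24x² ÷ 3x² = −8. Subtract (−8)·D = −24x² − 56x + 64. Remainder: −8x − 5.

R = [-8, -5], so D(x) is not a factor of P(x). no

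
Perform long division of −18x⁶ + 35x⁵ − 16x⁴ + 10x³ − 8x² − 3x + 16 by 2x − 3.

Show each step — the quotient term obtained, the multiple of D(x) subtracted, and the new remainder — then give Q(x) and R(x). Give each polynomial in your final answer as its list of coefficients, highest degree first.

Q = [-9, 4, -2, 2, -1, -3]; R = [7]

Step 1: lead(−18x⁶ + 35x⁵ − 16x⁴ + 10x³ − 8x² − 3x + 16) ÷ lead(D) = −18x⁶ ÷ 2x = −9x⁵. Subtract (−9x⁵)·D = −18x⁶ + 27x⁵. Remainder: 8x⁵ − 16x⁴ + 10x³ − 8x² − 3x + 16.
Step 2: lead(8x⁵ − 16x⁴ + 10x³ − 8x² − 3x + 16) ÷ lead(D) = 8x⁵ ÷ 2x = 4x⁴. Subtract (4x⁴)·D = 8x⁵ − 12x⁴. Remainder: −4x⁴ + 10x³ − 8x² − 3x + 16.
Step 3: lead(−4x⁴ + 10x³ − 8x² − 3x + 16) ÷ lead(D) = −4x⁴ ÷ 2x = −2x³. Subtract (−2x³)·D = −4x⁴ + 6x³. Remainder: 4x³ − 8x² − 3x + 16.
Step 4: lead(4x³ − 8x² − 3x + 16) ÷ lead(D) = 4x³ ÷ 2x = 2x². Subtract (2x²)·D = 4x³ − 6x². Remainder: −2x² − 3x + 16.
Step 5: lead(−2x² − 3x + 16) ÷ lead(D) = −2x² ÷ 2x = −x. Subtract (−x)·D = −2x² + 3x. Remainder: −6x + 16.
Step 6: lead(−6x + 16) ÷ lead(D) = −6x ÷ 2x = −3. Subtract (−3)·D = −6x + 9. Remainder: 7.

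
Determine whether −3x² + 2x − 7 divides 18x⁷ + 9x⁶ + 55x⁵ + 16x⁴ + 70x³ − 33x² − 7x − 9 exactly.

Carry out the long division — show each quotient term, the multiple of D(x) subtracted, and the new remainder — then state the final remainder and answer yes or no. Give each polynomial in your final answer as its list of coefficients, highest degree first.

Step 1: lead(18x⁷ + 9x⁶ + 55x⁵ + 16x⁴ + 70x³ − 33x² − 7x − 9) ÷ lead(D) = 18x⁷ ÷ −3x² = −6x⁵. Subtract (−6x⁵)·D = 18x⁷ − 12x⁶ + 42x⁵. Remainder: 21x⁶ + 13x⁵ + 16x⁴ + 70x³ − 33x² − 7x − 9.
Step 2: lead(21x⁶ + 13x⁵ + 16x⁴ + 70x³ − 33x² − 7x − 9) ÷ lead(D) = 21x⁶ ÷ −3x² = −7x⁴. Subtract (−7x⁴)·D = 21x⁶ − 14x⁵ + 49x⁴. Remainder: 27x⁵ − 33x⁴ + 70x³ − 33x² − 7x − 9.
Step 3: lead(27x⁵ − 33x⁴ + 70x³ − 33x² − 7x − 9) ÷ lead(D) = 27x⁵ ÷ −3x² = −9x³. Subtract (−9x³)·D = 27x⁵ − 18x⁴ + 63x³. Remainder: −15x⁴ + 7x³ − 33x² − 7x − 9.
Step 4: lead(−15x⁴ + 7x³ − 33x² − 7x − 9) ÷ lead(D) = −15x⁴ ÷ −3x² = 5x². Subtract (5x²)·D = −15x⁴ + 10x³ − 35x². Remainder: −3x³ + 2x² − 7x − 9.
Step 5: lead(−3x³ + 2x² − 7x − 9) ÷ lead(D) = −3x³ ÷ −3x² = x. Subtract (x)·D = −3x³ + 2x² − 7x. Remainder: −9.

R = [-9], so D(x) is not a factor of P(x). no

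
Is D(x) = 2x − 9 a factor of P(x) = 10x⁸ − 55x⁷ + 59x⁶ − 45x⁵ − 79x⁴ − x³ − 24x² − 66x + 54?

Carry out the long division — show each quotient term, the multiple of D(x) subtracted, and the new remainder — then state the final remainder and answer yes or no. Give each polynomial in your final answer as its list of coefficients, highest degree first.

Step 1: lead(10x⁸ − 55x⁷ + 59x⁶ − 45x⁵ − 79x⁴ − x³ − 24x² − 66x + 54) ÷ lead(D) = 10x⁸ ÷ 2x = 5x⁷. Subtract (5x⁷)·D = 10x⁸ − 45x⁷. Remainder: −10x⁷ + 59x⁶ − 45x⁵ − 79x⁴ − x³ − 24x² − 66x + 54.
Step 2: lead(−10x⁷ + 59x⁶ − 45x⁵ − 79x⁴ − x³ − 24x² − 66x + 54) ÷ lead(D) = −10x⁷ ÷ 2x = −5x⁶. Subtract (−5x⁶)·D = −10x⁷ + 45x⁶. Remainder: 14x⁶ − 45x⁵ − 79x⁴ − x³ − 24x² − 66x + 54.
Step 3: lead(14x⁶ − 45x⁵ − 79x⁴ − x³ − 24x² − 66x + 54) ÷ lead(D) = 14x⁶ ÷ 2x = 7x⁵. Subtract (7x⁵)·D = 14x⁶ − 63x⁵. Remainder: 18x⁵ − 79x⁴ − x³ − 24x² − 66x + 54.
Step 4: lead(18x⁵ − 79x⁴ − x³ − 24x² − 66x + 54) ÷ lead(D) = 18x⁵ ÷ 2x = 9x⁴. Subtract (9x⁴)·D = 18x⁵ − 81x⁴. Remainder: 2x⁴ − x³ − 24x² − 66x + 54.
Step 5: lead(2x⁴ − x³ − 24x² − 66x + 54) ÷ lead(D) = 2x⁴ ÷ 2x = x³. Subtract (x³)·D = 2x⁴ − 9x³. Remainder: 8x³ − 24x² − 66x + 54.
Step 6: lead(8x³ − 24x² − 66x + 54) ÷ lead(D) = 8x³ ÷ 2x = 4x². Subtract (4x²)·D = 8x³ − 36x². Remainder: 12x² − 66x + 54.
Step 7: lead(12x² − 66x + 54) ÷ lead(D) = 12x² ÷ 2x = 6x. Subtract (6x)·D = 12x² − 54x. Remainder: −12x + 54.
Step 8: lead(−12x + 54) ÷ lead(D) = −12x ÷ 2x = −6. Subtract (−6)·D = −12x + 54. Remainder: 0.

R = [0], so D(x) is a factor of P(x). yes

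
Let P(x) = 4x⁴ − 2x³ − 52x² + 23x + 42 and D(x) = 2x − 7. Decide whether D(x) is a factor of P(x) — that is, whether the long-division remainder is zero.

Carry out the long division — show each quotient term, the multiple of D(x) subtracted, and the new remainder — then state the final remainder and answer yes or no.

Step 1: lead(4x⁴ − 2x³ − 52x² + 23x + 42) ÷ lead(D) = 4x⁴ ÷ 2x = 2x³. Subtract (2x³)·D = 4x⁴ − 14x³. Remainder: 12x³ − 52x² + 23x + 42.
Step 2: lead(12x³ − 52x² + 23x + 42) ÷ lead(D) = 12x³ ÷ 2x = 6x². Subtract (6x²)·D = 12x³ − 42x². Remainder: −10x² + 23x + 42.
Step 3: lead(−10x² + 23x + 42) ÷ lead(D) = −10x² ÷ 2x = −5x. Subtract (−5x)·D = −10x² + 35x. Remainder: −12x + 42.
Step 4: lead(−12x + 42) ÷ lead(D) = −12x ÷ 2x = −6. Subtract (−6)·D = −12x + 42. Remainder: 0.

R(x) = 0, so D(x) is a factor of P(x). yes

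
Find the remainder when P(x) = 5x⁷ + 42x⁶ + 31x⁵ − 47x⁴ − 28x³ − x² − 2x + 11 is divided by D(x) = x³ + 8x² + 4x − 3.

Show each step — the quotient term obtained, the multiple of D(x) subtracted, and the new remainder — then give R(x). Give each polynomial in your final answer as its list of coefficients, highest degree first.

R = [6, 5]

Step 1: lead(5x⁷ + 42x⁶ + 31x⁵ − 47x⁴ − 28x³ − x² − 2x + 11) ÷ lead(D) = 5x⁷ ÷ x³ = 5x⁴. Subtract (5x⁴)·D = 5x⁷ + 40x⁶ + 20x⁵ − 15x⁴. Remainder: 2x⁶ + 11x⁵ − 32x⁴ − 28x³ − x² − 2x + 11.
Step 2: lead(2x⁶ + 11x⁵ − 32x⁴ − 28x³ − x² − 2x + 11) ÷ lead(D) = 2x⁶ ÷ x³ = 2x³. Subtract (2x³)·D = 2x⁶ + 16x⁵ + 8x⁴ − 6x³. Remainder: −5x⁵ − 40x⁴ − 22x³ − x² − 2x + 11.
Step 3: lead(−5x⁵ − 40x⁴ − 22x³ − x² − 2x + 11) ÷ lead(D) = −5x⁵ ÷ x³ = −5x². Subtract (−5x²)·D = −5x⁵ − 40x⁴ − 20x³ + 15x². Remainder: −2x³ − 16x² − 2x + 11.
Step 4: lead(−2x³ − 16x² − 2x + 11) ÷ lead(D) = −2x³ ÷ x³ = −2. Subtract (−2)·D = −2x³ − 16x² − 8x + 6. Remainder: 6x + 5.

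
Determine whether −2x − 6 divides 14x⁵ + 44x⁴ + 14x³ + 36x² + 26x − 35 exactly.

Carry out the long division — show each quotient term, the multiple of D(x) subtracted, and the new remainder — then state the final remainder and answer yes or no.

Step 1: lead(14x⁵ + 44x⁴ + 14x³ + 36x² + 26x − 35) ÷ lead(D) = 14x⁵ ÷ −2x = −7x⁴. Subtract (−7x⁴)·D = 14x⁵ + 42x⁴. Remainder: 2x⁴ + 14x³ + 36x² + 26x − 35.
Step 2: lead(2x⁴ + 14x³ + 36x² + 26x − 35) ÷ lead(D) = 2x⁴ ÷ −2x = −x³. Subtract (−x³)·D = 2x⁴ + 6x³. Remainder: 8x³ + 36x² + 26x − 35.
Step 3: lead(8x³ + 36x² + 26x − 35) ÷ lead(D) = 8x³ ÷ −2x = −4x². Subtract (−4x²)·D = 8x³ + 24x². Remainder: 12x² + 26x − 35.
Step 4: lead(12x² + 26x − 35) ÷ lead(D) = 12x² ÷ −2x = −6x. Subtract (−6x)·D = 12x² + 36x. Remainder: −10x − 35.
Step 5: lead(−10x − 35) ÷ lead(D) = −10x ÷ −2x = 5. Subtract (5)·D = −10x − 30. Remainder: −5.

R(x) = −5, so D(x) is not a factor of P(x). no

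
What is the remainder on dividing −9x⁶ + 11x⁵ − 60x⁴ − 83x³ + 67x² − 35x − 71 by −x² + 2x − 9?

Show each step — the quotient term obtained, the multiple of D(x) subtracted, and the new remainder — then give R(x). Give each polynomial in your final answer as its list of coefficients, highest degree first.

Step 1: lead(−9x⁶ + 11x⁵ − 60x⁴ − 83x³ + 67x² − 35x − 71) ÷ lead(D) = −9x⁶ ÷ −x² = 9x⁴. Subtract (9x⁴)·D = −9x⁶ + 18x⁵ − 81x⁴. Remainder: −7x⁵ + 21x⁴ − 83x³ + 67x² − 35x − 71.
Step 2: lead(−7x⁵ + 21x⁴ − 83x³ + 67x² − 35x − 71) ÷ lead(D) = −7x⁵ ÷ −x² = 7x³. Subtract (7x³)·D = −7x⁵ + 14x⁴ − 63x³. Remainder: 7x⁴ − 20x³ + 67x² − 35x − 71.
Step 3: lead(7x⁴ − 20x³ + 67x² − 35x − 71) ÷ lead(D) = 7x⁴ ÷ −x² = −7x². Subtract (−7x²)·D = 7x⁴ − 14x³ + 63x². Remainder: −6x³ + 4x² − 35x − 71.
Step 4: lead(−6x³ + 4x² − 35x − 71) ÷ lead(D) = −6x³ ÷ −x² = 6x. Subtract (6x)·D = −6x³ + 12x² − 54x. Remainder: −8x² + 19x − 71.
Step 5: lead(−8x² + 19x − 71) ÷ lead(D) = −8x² ÷ −x² = 8. Subtract (8)·D = −8x² + 16x − 72. Remainder: 3x + 1.

R = [3, 1]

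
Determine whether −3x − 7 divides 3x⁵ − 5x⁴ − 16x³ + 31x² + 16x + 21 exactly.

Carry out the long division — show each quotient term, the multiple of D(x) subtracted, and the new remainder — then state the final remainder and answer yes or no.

R(x) = 0, so D(x) is a factor of P(x). yes

Step 1: lead(3x⁵ − 5x⁴ − 16x³ + 31x² + 16x + 21) ÷ lead(D) = 3x⁵ ÷ −3x = −x⁴. Subtract (−x⁴)·D = 3x⁵ + 7x⁴. Remainder: −12x⁴ − 16x³ + 31x² + 16x + 21.
Step 2: lead(−12x⁴ − 16x³ + 31x² + 16x + 21) ÷ lead(D) = −12x⁴ ÷ −3x = 4x³. Subtract (4x³)·D = −12x⁴ − 28x³. Remainder: 12x³ + 31x² + 16x + 21.
Step 3: lead(12x³ + 31x² + 16x + 21) ÷ lead(D) = 12x³ ÷ −3x = −4x². Subtract (−4x²)·D = 12x³ + 28x². Remainder: 3x² + 16x + 21.
Step 4: lead(3x² + 16x + 21) ÷ lead(D) = 3x² ÷ −3x = −x. Subtract (−x)·D = 3x² + 7x. Remainder: 9x + 21.
Step 5: lead(9x + 21) ÷ lead(D) = 9x ÷ −3x = −3. Subtract (−3)·D = 9x + 21. Remainder: 0.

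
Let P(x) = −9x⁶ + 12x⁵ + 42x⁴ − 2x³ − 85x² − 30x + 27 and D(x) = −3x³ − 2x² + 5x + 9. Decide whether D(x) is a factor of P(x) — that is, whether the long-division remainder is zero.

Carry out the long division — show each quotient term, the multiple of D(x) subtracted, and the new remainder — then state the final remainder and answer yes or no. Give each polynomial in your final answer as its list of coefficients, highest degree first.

Step 1: lead(−9x⁶ + 12x⁵ + 42x⁴ − 2x³ − 85x² − 30x + 27) ÷ lead(D) = −9x⁶ ÷ −3x³ = 3x³. Subtract (3x³)·D = −9x⁶ − 6x⁵ + 15x⁴ + 27x³. Remainder: 18x⁵ + 27x⁴ − 29x³ − 85x² − 30x + 27.
Step 2: lead(18x⁵ + 27x⁴ − 29x³ − 85x² − 30x + 27) ÷ lead(D) = 18x⁵ ÷ −3x³ = −6x². Subtract (−6x²)·D = 18x⁵ + 12x⁴ − 30x³ − 54x². Remainder: 15x⁴ + x³ − 31x² − 30x + 27.
Step 3: lead(15x⁴ + x³ − 31x² − 30x + 27) ÷ lead(D) = 15x⁴ ÷ −3x³ = −5x. Subtract (−5x)·D = 15x⁴ + 10x³ − 25x² − 45x. Remainder: −9x³ − 6x² + 15x + 27.
Step 4: lead(−9x³ − 6x² + 15x + 27) ÷ lead(D) = −9x³ ÷ −3x³ = 3. Subtract (3)·D = −9x³ − 6x² + 15x + 27. Remainder: 0.

R = [0], so D(x) is a factor of P(x). yes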